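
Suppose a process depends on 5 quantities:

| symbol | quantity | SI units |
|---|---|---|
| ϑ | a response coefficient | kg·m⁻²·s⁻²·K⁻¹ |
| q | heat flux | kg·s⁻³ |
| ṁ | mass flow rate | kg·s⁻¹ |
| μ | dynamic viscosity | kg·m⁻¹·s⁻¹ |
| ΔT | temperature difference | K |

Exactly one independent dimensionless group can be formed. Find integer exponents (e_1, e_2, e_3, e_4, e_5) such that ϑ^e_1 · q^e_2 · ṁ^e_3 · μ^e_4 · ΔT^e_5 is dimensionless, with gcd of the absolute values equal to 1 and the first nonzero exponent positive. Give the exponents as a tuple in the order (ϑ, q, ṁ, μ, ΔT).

(2, -1, 3, -4, 2)

M: e_1·(1) + e_2·(1) + e_3·(1) + e_4·(1) + e_5·(0) = 0
L: e_1·(-2) + e_2·(0) + e_3·(0) + e_4·(-1) + e_5·(0) = 0
T: e_1·(-2) + e_2·(-3) + e_3·(-1) + e_4·(-1) + e_5·(0) = 0
Θ: e_1·(-1) + e_2·(0) + e_3·(0) + e_4·(0) + e_5·(1) = 0
Solving this homogeneous linear system for the smallest-integer solution (first nonzero entry positive) gives (2, -1, 3, -4, 2).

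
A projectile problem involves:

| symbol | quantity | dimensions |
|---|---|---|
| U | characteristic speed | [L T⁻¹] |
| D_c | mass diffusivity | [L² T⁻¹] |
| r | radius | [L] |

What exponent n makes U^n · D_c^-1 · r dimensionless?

1

Balance the L exponent: (1)·n from U, plus −(2) + (1) = -1 from the rest, must sum to zero.
n − 1 = 0, so n = 1.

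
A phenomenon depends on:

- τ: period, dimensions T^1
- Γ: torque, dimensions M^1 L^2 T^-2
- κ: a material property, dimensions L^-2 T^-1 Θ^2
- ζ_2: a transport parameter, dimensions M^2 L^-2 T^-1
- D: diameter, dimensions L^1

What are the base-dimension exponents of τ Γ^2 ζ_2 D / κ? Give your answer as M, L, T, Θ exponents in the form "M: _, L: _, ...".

M: 4, L: 5, T: -3, Θ: -2

Collect each base-dimension exponent across the product:
  M: (0) + 2·(1) − (0) + (2) + (0) = 4
  L: (0) + 2·(2) − (-2) + (-2) + (1) = 5
  T: (1) + 2·(-2) − (-1) + (-1) + (0) = -3
  Θ: (0) + 2·(0) − (2) + (0) + (0) = -2
So the dimensions are [M⁴ L⁵ T⁻³ Θ⁻²].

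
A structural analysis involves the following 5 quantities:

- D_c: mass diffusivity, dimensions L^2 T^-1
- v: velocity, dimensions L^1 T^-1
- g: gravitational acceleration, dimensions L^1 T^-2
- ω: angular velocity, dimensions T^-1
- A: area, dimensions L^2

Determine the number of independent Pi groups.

There are 5 variables and 2 base dimensions (L, T).
The dimension matrix has rank 2.
Independent dimensionless groups: 5 − 2 = 3.

3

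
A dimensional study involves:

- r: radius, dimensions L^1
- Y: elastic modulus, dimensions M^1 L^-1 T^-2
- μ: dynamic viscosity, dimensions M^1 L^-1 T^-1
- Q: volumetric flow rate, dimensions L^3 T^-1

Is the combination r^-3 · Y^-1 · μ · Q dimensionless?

Sum the exponent of each base dimension across the product:
  M: −3·[r]_M − [Y]_M + [μ]_M + [Q]_M = −3·(0) − (1) + (1) + (0) = 0
  L: −3·[r]_L − [Y]_L + [μ]_L + [Q]_L = −3·(1) − (-1) + (-1) + (3) = 0
  T: −3·[r]_T − [Y]_T + [μ]_T + [Q]_T = −3·(0) − (-2) + (-1) + (-1) = 0
All base exponents vanish — dimensionless.

yes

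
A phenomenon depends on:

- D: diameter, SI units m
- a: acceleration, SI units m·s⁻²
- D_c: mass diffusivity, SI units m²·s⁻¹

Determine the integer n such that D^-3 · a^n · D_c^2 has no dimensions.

Balance the L exponent: (1)·n from a, plus −3·(1) + 2·(2) = 1 from the rest, must sum to zero.
n + 1 = 0, so n = -1.

-1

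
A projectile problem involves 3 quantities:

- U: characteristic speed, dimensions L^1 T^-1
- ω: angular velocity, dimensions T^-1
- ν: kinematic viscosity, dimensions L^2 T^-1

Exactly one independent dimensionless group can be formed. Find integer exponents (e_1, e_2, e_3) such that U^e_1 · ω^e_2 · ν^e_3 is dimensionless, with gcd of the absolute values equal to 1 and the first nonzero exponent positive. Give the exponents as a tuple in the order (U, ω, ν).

(2, -1, -1)

L: e_1·(1) + e_2·(0) + e_3·(2) = 0
T: e_1·(-1) + e_2·(-1) + e_3·(-1) = 0
Solving this homogeneous linear system for the smallest-integer solution (first nonzero entry positive) gives (2, -1, -1).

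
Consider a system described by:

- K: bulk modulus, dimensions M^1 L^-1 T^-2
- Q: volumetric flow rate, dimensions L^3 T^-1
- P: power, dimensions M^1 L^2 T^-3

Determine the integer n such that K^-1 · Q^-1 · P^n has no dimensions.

Balance the M exponent: (1)·n from P, plus −(1) − (0) = -1 from the rest, must sum to zero.
n − 1 = 0, so n = 1.

1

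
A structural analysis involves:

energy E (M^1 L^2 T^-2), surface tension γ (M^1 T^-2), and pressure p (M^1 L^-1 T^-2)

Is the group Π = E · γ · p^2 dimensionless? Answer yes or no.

Sum the exponent of each base dimension across the product:
  M: [E]_M + [γ]_M + 2·[p]_M = (1) + (1) + 2·(1) = 4
  L: [E]_L + [γ]_L + 2·[p]_L = (2) + (0) + 2·(-1) = 0
  T: [E]_T + [γ]_T + 2·[p]_T = (-2) + (-2) + 2·(-2) = -8
Net dimensions [M⁴ T⁻⁸] ≠ [1] — not dimensionless.

no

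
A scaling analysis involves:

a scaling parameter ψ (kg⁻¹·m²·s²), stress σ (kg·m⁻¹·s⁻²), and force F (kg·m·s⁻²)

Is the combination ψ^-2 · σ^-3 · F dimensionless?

Sum the exponent of each base dimension across the product:
  M: −2·[ψ]_M − 3·[σ]_M + [F]_M = −2·(-1) − 3·(1) + (1) = 0
  L: −2·[ψ]_L − 3·[σ]_L + [F]_L = −2·(2) − 3·(-1) + (1) = 0
  T: −2·[ψ]_T − 3·[σ]_T + [F]_T = −2·(2) − 3·(-2) + (-2) = 0
All base exponents vanish — dimensionless.

yes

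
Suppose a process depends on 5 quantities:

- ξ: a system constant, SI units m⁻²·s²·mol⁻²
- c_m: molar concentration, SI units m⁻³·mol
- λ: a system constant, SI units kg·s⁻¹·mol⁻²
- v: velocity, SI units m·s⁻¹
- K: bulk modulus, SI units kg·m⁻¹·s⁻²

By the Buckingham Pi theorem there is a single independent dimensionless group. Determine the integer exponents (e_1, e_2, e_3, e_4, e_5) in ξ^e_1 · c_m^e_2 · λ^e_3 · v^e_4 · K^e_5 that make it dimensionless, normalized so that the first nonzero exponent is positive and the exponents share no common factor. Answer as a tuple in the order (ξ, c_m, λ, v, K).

M: e_1·(0) + e_2·(0) + e_3·(1) + e_4·(0) + e_5·(1) = 0
L: e_1·(-2) + e_2·(-3) + e_3·(0) + e_4·(1) + e_5·(-1) = 0
T: e_1·(2) + e_2·(0) + e_3·(-1) + e_4·(-1) + e_5·(-2) = 0
N: e_1·(-2) + e_2·(1) + e_3·(-2) + e_4·(0) + e_5·(0) = 0
Solving this homogeneous linear system for the smallest-integer solution (first nonzero entry positive) gives (2, -2, -3, 1, 3).

(2, -2, -3, 1, 3)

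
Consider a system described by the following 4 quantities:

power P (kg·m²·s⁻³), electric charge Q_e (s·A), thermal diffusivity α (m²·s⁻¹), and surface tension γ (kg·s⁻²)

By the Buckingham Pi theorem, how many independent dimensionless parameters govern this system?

1

There are 4 variables and 4 base dimensions (M, L, T, I).
The dimension matrix has rank 3 (less than 4: the dimension vectors are linearly dependent).
Independent dimensionless groups: 4 − 3 = 1.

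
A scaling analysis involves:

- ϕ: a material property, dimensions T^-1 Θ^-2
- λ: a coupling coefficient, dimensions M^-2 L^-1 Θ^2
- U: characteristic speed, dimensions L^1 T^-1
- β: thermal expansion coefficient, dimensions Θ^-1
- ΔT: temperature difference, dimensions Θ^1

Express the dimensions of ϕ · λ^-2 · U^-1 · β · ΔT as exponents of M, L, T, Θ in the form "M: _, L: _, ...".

Collect each base-dimension exponent across the product:
  M: (0) − 2·(-2) − (0) + (0) + (0) = 4
  L: (0) − 2·(-1) − (1) + (0) + (0) = 1
  T: (-1) − 2·(0) − (-1) + (0) + (0) = 0
  Θ: (-2) − 2·(2) − (0) + (-1) + (1) = -6
So the dimensions are [M⁴ L Θ⁻⁶].

M: 4, L: 1, T: 0, Θ: -6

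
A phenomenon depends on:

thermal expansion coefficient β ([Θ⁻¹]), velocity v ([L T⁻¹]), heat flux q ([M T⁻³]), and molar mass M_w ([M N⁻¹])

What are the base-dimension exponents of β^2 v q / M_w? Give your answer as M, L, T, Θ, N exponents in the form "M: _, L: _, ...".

Collect each base-dimension exponent across the product:
  M: 2·(0) + (0) + (1) − (1) = 0
  L: 2·(0) + (1) + (0) − (0) = 1
  T: 2·(0) + (-1) + (-3) − (0) = -4
  Θ: 2·(-1) + (0) + (0) − (0) = -2
  N: 2·(0) + (0) + (0) − (-1) = 1
So the dimensions are [L T⁻⁴ Θ⁻² N].

M: 0, L: 1, T: -4, Θ: -2, N: 1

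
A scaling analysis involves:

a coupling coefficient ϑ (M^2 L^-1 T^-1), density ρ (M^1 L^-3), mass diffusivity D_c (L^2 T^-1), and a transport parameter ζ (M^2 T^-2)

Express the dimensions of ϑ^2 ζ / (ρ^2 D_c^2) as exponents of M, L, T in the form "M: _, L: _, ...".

Collect each base-dimension exponent across the product:
  M: 2·(2) − 2·(1) − 2·(0) + (2) = 4
  L: 2·(-1) − 2·(-3) − 2·(2) + (0) = 0
  T: 2·(-1) − 2·(0) − 2·(-1) + (-2) = -2
So the dimensions are [M⁴ T⁻²].

M: 4, L: 0, T: -2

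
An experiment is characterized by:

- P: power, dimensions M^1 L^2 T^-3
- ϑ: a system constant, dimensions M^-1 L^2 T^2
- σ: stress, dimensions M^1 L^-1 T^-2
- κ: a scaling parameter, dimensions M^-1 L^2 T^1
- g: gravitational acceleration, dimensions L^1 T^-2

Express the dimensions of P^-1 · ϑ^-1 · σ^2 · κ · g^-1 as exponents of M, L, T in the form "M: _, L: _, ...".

M: 1, L: -5, T: 0

Collect each base-dimension exponent across the product:
  M: −(1) − (-1) + 2·(1) + (-1) − (0) = 1
  L: −(2) − (2) + 2·(-1) + (2) − (1) = -5
  T: −(-3) − (2) + 2·(-2) + (1) − (-2) = 0
So the dimensions are [M L⁻⁵].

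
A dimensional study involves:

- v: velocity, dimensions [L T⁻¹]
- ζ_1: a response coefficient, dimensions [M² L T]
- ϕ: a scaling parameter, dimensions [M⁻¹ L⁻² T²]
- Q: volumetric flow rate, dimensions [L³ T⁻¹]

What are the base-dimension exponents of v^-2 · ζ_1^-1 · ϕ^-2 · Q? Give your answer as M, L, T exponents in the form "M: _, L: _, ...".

Collect each base-dimension exponent across the product:
  M: −2·(0) − (2) − 2·(-1) + (0) = 0
  L: −2·(1) − (1) − 2·(-2) + (3) = 4
  T: −2·(-1) − (1) − 2·(2) + (-1) = -4
So the dimensions are [L⁴ T⁻⁴].

M: 0, L: 4, T: -4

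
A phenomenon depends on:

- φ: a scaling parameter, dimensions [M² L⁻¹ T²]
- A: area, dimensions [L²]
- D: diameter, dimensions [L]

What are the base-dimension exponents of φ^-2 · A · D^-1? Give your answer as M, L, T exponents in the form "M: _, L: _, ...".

M: -4, L: 3, T: -4

Collect each base-dimension exponent across the product:
  M: −2·(2) + (0) − (0) = -4
  L: −2·(-1) + (2) − (1) = 3
  T: −2·(2) + (0) − (0) = -4
So the dimensions are [M⁻⁴ L³ T⁻⁴].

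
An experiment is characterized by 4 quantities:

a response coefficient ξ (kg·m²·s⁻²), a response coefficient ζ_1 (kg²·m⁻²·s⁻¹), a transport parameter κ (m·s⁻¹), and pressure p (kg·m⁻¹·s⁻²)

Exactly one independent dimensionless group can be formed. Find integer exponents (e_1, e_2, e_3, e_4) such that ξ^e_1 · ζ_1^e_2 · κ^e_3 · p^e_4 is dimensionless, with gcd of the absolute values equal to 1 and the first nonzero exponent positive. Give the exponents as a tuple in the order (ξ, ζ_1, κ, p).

M: e_1·(1) + e_2·(2) + e_3·(0) + e_4·(1) = 0
L: e_1·(2) + e_2·(-2) + e_3·(1) + e_4·(-1) = 0
T: e_1·(-2) + e_2·(-1) + e_3·(-1) + e_4·(-2) = 0
Solving this homogeneous linear system for the smallest-integer solution (first nonzero entry positive) gives (1, -1, -3, 1).

(1, -1, -3, 1)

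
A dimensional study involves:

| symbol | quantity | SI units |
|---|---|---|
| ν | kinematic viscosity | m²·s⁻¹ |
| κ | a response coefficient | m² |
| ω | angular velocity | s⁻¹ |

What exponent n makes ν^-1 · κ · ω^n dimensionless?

Balance the T exponent: (-1)·n from ω, plus −(-1) + (0) = 1 from the rest, must sum to zero.
−n + 1 = 0, so n = 1.

1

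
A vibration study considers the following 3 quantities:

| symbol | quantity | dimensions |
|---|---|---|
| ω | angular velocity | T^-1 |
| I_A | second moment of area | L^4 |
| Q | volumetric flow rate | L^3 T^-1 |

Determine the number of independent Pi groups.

1

There are 3 variables and 2 base dimensions (L, T).
The dimension matrix has rank 2.
Independent dimensionless groups: 3 − 2 = 1.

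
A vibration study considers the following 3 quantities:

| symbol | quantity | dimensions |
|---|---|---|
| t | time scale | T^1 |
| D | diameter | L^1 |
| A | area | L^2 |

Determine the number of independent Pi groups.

There are 3 variables and 2 base dimensions (L, T).
The dimension matrix has rank 2.
Independent dimensionless groups: 3 − 2 = 1.

1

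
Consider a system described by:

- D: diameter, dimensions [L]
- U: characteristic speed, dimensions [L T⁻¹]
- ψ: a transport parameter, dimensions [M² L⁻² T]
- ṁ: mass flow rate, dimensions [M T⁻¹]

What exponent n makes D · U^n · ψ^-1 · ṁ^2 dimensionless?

Balance the L exponent: (1)·n from U, plus (1) − (-2) + 2·(0) = 3 from the rest, must sum to zero.
n + 3 = 0, so n = -3.

-3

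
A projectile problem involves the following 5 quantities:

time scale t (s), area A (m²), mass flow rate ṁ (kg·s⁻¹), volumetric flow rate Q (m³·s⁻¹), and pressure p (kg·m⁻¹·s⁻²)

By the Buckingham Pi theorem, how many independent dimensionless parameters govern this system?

There are 5 variables and 3 base dimensions (M, L, T).
The dimension matrix has rank 3.
Independent dimensionless groups: 5 − 3 = 2.

2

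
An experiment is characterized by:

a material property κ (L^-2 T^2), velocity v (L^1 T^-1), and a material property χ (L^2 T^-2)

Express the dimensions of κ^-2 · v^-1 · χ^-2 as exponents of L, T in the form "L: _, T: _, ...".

Collect each base-dimension exponent across the product:
  L: −2·(-2) − (1) − 2·(2) = -1
  T: −2·(2) − (-1) − 2·(-2) = 1
So the dimensions are [L⁻¹ T].

L: -1, T: 1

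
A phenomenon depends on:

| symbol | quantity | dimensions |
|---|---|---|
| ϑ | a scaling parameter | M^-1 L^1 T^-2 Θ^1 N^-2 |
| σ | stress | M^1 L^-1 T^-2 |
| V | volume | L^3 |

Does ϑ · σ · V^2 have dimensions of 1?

Sum the exponent of each base dimension across the product:
  M: [ϑ]_M + [σ]_M + 2·[V]_M = (-1) + (1) + 2·(0) = 0
  L: [ϑ]_L + [σ]_L + 2·[V]_L = (1) + (-1) + 2·(3) = 6
  T: [ϑ]_T + [σ]_T + 2·[V]_T = (-2) + (-2) + 2·(0) = -4
  Θ: [ϑ]_Θ + [σ]_Θ + 2·[V]_Θ = (1) + (0) + 2·(0) = 1
  N: [ϑ]_N + [σ]_N + 2·[V]_N = (-2) + (0) + 2·(0) = -2
Net dimensions [L⁶ T⁻⁴ Θ N⁻²] ≠ [1] — not dimensionless.

no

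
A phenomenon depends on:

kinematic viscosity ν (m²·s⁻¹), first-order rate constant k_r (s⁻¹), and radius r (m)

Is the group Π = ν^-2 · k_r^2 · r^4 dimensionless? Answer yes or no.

Sum the exponent of each base dimension across the product:
  L: −2·[ν]_L + 2·[k_r]_L + 4·[r]_L = −2·(2) + 2·(0) + 4·(1) = 0
  T: −2·[ν]_T + 2·[k_r]_T + 4·[r]_T = −2·(-1) + 2·(-1) + 4·(0) = 0
All base exponents vanish — dimensionless.

yes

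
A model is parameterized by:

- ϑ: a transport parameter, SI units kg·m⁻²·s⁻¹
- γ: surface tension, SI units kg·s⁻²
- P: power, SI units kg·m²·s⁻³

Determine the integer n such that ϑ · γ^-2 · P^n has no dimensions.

1

Balance the M exponent: (1)·n from P, plus (1) − 2·(1) = -1 from the rest, must sum to zero.
n − 1 = 0, so n = 1.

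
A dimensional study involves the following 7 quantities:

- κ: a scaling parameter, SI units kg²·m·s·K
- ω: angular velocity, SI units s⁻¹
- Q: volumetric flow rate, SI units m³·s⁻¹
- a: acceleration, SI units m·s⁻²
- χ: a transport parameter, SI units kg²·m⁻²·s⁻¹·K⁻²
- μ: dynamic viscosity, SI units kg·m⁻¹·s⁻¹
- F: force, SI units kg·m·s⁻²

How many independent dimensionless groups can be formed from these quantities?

3

There are 7 variables and 4 base dimensions (M, L, T, Θ).
The dimension matrix has rank 4.
Independent dimensionless groups: 7 − 4 = 3.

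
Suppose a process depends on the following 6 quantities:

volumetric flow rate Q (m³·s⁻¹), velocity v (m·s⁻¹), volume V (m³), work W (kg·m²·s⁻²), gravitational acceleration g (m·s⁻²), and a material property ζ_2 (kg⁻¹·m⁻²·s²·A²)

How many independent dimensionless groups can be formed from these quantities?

There are 6 variables and 4 base dimensions (M, L, T, I).
The dimension matrix has rank 4.
Independent dimensionless groups: 6 − 4 = 2.

2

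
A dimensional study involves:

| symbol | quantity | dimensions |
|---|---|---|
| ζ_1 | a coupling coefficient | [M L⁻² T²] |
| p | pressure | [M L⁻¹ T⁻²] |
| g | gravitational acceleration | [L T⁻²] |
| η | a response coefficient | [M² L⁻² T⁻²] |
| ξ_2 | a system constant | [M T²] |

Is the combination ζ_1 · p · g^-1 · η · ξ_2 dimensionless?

Sum the exponent of each base dimension across the product:
  M: [ζ_1]_M + [p]_M − [g]_M + [η]_M + [ξ_2]_M = (1) + (1) − (0) + (2) + (1) = 5
  L: [ζ_1]_L + [p]_L − [g]_L + [η]_L + [ξ_2]_L = (-2) + (-1) − (1) + (-2) + (0) = -6
  T: [ζ_1]_T + [p]_T − [g]_T + [η]_T + [ξ_2]_T = (2) + (-2) − (-2) + (-2) + (2) = 2
Net dimensions [M⁵ L⁻⁶ T²] ≠ [1] — not dimensionless.

no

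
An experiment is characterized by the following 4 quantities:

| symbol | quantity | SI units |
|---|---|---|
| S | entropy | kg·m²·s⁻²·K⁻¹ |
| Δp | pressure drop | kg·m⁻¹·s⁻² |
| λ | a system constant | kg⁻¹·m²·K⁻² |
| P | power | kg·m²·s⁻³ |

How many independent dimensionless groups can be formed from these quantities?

0

There are 4 variables and 4 base dimensions (M, L, T, Θ).
The dimension matrix has rank 4.
Independent dimensionless groups: 4 − 4 = 0.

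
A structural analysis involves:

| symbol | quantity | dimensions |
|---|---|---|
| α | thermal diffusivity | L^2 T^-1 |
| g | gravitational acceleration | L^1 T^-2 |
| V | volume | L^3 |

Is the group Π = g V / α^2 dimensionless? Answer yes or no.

yes

Sum the exponent of each base dimension across the product:
  L: −2·[α]_L + [g]_L + [V]_L = −2·(2) + (1) + (3) = 0
  T: −2·[α]_T + [g]_T + [V]_T = −2·(-1) + (-2) + (0) = 0
All base exponents vanish — dimensionless.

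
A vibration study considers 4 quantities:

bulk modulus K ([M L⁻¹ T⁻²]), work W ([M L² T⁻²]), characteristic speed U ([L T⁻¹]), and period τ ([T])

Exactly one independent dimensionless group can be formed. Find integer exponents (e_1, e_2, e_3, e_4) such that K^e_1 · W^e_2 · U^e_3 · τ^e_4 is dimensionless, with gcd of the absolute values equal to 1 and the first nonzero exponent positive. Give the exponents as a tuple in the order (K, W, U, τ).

M: e_1·(1) + e_2·(1) + e_3·(0) + e_4·(0) = 0
L: e_1·(-1) + e_2·(2) + e_3·(1) + e_4·(0) = 0
T: e_1·(-2) + e_2·(-2) + e_3·(-1) + e_4·(1) = 0
Solving this homogeneous linear system for the smallest-integer solution (first nonzero entry positive) gives (1, -1, 3, 3).

(1, -1, 3, 3)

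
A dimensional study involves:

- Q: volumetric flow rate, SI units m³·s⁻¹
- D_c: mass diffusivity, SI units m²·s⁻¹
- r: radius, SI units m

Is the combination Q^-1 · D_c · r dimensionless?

Sum the exponent of each base dimension across the product:
  L: −[Q]_L + [D_c]_L + [r]_L = −(3) + (2) + (1) = 0
  T: −[Q]_T + [D_c]_T + [r]_T = −(-1) + (-1) + (0) = 0
All base exponents vanish — dimensionless.

yes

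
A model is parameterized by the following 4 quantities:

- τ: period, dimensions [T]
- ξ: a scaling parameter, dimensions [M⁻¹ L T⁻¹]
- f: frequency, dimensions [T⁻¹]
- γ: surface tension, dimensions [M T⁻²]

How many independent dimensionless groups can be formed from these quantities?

1

There are 4 variables and 3 base dimensions (M, L, T).
The dimension matrix has rank 3.
Independent dimensionless groups: 4 − 3 = 1.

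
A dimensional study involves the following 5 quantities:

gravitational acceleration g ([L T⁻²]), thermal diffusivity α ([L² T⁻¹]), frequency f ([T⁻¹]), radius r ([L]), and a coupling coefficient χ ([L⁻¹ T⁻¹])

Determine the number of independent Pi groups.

3

There are 5 variables and 2 base dimensions (L, T).
The dimension matrix has rank 2.
Independent dimensionless groups: 5 − 2 = 3.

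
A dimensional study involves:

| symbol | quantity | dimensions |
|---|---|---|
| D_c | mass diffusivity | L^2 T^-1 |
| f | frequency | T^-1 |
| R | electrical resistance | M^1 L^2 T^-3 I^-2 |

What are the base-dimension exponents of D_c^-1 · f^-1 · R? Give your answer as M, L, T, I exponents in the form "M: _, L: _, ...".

M: 1, L: 0, T: -1, I: -2

Collect each base-dimension exponent across the product:
  M: −(0) − (0) + (1) = 1
  L: −(2) − (0) + (2) = 0
  T: −(-1) − (-1) + (-3) = -1
  I: −(0) − (0) + (-2) = -2
So the dimensions are [M T⁻¹ I⁻²].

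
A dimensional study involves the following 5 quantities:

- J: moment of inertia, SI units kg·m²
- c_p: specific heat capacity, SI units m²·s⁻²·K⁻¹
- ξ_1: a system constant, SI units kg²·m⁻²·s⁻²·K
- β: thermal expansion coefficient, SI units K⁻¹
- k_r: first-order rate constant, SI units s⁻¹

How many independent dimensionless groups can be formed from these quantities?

There are 5 variables and 4 base dimensions (M, L, T, Θ).
The dimension matrix has rank 4.
Independent dimensionless groups: 5 − 4 = 1.

1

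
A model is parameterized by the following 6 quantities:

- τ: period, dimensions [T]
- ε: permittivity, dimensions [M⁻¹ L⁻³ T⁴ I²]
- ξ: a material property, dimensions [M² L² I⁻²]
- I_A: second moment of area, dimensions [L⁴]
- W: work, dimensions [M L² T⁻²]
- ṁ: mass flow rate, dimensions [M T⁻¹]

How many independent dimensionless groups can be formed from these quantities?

There are 6 variables and 4 base dimensions (M, L, T, I).
The dimension matrix has rank 4.
Independent dimensionless groups: 6 − 4 = 2.

2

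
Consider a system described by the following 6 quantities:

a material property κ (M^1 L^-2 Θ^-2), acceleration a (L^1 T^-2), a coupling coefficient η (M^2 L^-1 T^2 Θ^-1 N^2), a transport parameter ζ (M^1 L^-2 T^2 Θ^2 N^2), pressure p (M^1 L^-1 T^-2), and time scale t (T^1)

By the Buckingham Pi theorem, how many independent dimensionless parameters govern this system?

There are 6 variables and 5 base dimensions (M, L, T, Θ, N).
The dimension matrix has rank 5.
Independent dimensionless groups: 6 − 5 = 1.

1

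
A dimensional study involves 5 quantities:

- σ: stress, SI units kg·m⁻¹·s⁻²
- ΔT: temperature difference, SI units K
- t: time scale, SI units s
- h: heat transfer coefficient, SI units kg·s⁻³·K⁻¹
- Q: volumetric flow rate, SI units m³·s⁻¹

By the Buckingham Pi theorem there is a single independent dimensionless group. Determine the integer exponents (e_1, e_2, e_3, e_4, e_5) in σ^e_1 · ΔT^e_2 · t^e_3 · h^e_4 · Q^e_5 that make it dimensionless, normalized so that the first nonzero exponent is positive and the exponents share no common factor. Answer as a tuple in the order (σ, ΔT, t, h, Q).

(3, -3, -2, -3, 1)

M: e_1·(1) + e_2·(0) + e_3·(0) + e_4·(1) + e_5·(0) = 0
L: e_1·(-1) + e_2·(0) + e_3·(0) + e_4·(0) + e_5·(3) = 0
T: e_1·(-2) + e_2·(0) + e_3·(1) + e_4·(-3) + e_5·(-1) = 0
Θ: e_1·(0) + e_2·(1) + e_3·(0) + e_4·(-1) + e_5·(0) = 0
Solving this homogeneous linear system for the smallest-integer solution (first nonzero entry positive) gives (3, -3, -2, -3, 1).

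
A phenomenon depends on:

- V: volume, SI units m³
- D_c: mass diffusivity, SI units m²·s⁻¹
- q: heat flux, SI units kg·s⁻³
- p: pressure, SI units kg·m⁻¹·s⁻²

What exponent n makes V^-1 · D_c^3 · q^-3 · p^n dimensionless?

Balance the M exponent: (1)·n from p, plus −(0) + 3·(0) − 3·(1) = -3 from the rest, must sum to zero.
n − 3 = 0, so n = 3.

3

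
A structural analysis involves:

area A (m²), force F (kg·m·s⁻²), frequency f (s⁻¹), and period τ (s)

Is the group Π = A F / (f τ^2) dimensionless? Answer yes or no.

no

Sum the exponent of each base dimension across the product:
  M: [A]_M + [F]_M − [f]_M − 2·[τ]_M = (0) + (1) − (0) − 2·(0) = 1
  L: [A]_L + [F]_L − [f]_L − 2·[τ]_L = (2) + (1) − (0) − 2·(0) = 3
  T: [A]_T + [F]_T − [f]_T − 2·[τ]_T = (0) + (-2) − (-1) − 2·(1) = -3
Net dimensions [M L³ T⁻³] ≠ [1] — not dimensionless.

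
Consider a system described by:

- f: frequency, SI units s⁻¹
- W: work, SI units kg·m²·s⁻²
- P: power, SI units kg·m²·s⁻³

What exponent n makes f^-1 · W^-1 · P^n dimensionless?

Balance the M exponent: (1)·n from P, plus −(0) − (1) = -1 from the rest, must sum to zero.
n − 1 = 0, so n = 1.

1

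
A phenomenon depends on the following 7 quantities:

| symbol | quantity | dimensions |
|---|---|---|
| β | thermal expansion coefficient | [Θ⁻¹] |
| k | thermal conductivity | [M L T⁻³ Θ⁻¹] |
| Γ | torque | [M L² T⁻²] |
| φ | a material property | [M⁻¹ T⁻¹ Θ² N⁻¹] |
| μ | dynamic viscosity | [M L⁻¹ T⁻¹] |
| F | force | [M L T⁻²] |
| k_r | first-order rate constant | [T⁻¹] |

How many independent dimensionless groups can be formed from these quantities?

There are 7 variables and 5 base dimensions (M, L, T, Θ, N).
The dimension matrix has rank 5.
Independent dimensionless groups: 7 − 5 = 2.

2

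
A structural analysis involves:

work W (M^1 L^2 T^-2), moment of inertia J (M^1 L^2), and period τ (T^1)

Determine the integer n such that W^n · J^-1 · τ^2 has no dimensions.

1

Balance the M exponent: (1)·n from W, plus −(1) + 2·(0) = -1 from the rest, must sum to zero.
n − 1 = 0, so n = 1.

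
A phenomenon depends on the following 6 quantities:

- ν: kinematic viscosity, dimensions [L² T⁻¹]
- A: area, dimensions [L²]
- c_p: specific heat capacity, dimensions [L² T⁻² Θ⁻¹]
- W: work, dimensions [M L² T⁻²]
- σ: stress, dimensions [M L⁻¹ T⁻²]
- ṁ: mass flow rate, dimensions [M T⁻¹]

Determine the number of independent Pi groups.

2

There are 6 variables and 4 base dimensions (M, L, T, Θ).
The dimension matrix has rank 4.
Independent dimensionless groups: 6 − 4 = 2.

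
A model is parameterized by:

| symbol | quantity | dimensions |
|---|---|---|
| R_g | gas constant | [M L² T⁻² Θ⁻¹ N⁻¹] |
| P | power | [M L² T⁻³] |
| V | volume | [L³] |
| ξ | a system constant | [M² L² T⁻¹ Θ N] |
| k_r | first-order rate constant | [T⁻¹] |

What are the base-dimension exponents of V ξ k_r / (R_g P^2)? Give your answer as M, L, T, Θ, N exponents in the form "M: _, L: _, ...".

M: -1, L: -1, T: 6, Θ: 2, N: 2

Collect each base-dimension exponent across the product:
  M: −(1) − 2·(1) + (0) + (2) + (0) = -1
  L: −(2) − 2·(2) + (3) + (2) + (0) = -1
  T: −(-2) − 2·(-3) + (0) + (-1) + (-1) = 6
  Θ: −(-1) − 2·(0) + (0) + (1) + (0) = 2
  N: −(-1) − 2·(0) + (0) + (1) + (0) = 2
So the dimensions are [M⁻¹ L⁻¹ T⁶ Θ² N²].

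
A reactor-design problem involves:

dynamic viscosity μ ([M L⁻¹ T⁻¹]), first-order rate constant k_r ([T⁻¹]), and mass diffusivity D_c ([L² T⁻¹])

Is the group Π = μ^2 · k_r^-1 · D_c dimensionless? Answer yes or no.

no

Sum the exponent of each base dimension across the product:
  M: 2·[μ]_M − [k_r]_M + [D_c]_M = 2·(1) − (0) + (0) = 2
  L: 2·[μ]_L − [k_r]_L + [D_c]_L = 2·(-1) − (0) + (2) = 0
  T: 2·[μ]_T − [k_r]_T + [D_c]_T = 2·(-1) − (-1) + (-1) = -2
Net dimensions [M² T⁻²] ≠ [1] — not dimensionless.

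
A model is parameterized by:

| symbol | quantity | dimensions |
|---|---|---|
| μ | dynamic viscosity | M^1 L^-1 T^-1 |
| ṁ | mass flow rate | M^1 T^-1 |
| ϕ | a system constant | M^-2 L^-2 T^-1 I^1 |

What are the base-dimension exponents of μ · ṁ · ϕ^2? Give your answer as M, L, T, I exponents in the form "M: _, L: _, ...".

Collect each base-dimension exponent across the product:
  M: (1) + (1) + 2·(-2) = -2
  L: (-1) + (0) + 2·(-2) = -5
  T: (-1) + (-1) + 2·(-1) = -4
  I: (0) + (0) + 2·(1) = 2
So the dimensions are [M⁻² L⁻⁵ T⁻⁴ I²].

M: -2, L: -5, T: -4, I: 2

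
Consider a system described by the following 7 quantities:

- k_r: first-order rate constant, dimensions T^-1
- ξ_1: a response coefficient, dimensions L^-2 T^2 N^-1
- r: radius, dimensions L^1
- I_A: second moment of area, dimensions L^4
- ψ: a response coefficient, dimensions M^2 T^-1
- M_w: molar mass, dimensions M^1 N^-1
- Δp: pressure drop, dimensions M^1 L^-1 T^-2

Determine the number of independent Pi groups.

There are 7 variables and 4 base dimensions (M, L, T, N).
The dimension matrix has rank 4.
Independent dimensionless groups: 7 − 4 = 3.

3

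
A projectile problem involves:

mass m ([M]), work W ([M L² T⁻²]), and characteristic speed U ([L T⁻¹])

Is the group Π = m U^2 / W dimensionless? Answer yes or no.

yes

Sum the exponent of each base dimension across the product:
  M: [m]_M − [W]_M + 2·[U]_M = (1) − (1) + 2·(0) = 0
  L: [m]_L − [W]_L + 2·[U]_L = (0) − (2) + 2·(1) = 0
  T: [m]_T − [W]_T + 2·[U]_T = (0) − (-2) + 2·(-1) = 0
All base exponents vanish — dimensionless.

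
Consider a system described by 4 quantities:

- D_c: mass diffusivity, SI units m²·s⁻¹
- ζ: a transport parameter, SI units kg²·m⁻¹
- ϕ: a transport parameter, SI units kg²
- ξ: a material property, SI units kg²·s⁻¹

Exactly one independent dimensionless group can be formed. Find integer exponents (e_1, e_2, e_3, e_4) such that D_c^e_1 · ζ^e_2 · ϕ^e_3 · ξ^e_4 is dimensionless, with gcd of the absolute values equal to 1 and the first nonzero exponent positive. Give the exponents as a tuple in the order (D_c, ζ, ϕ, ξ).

M: e_1·(0) + e_2·(2) + e_3·(2) + e_4·(2) = 0
L: e_1·(2) + e_2·(-1) + e_3·(0) + e_4·(0) = 0
T: e_1·(-1) + e_2·(0) + e_3·(0) + e_4·(-1) = 0
Solving this homogeneous linear system for the smallest-integer solution (first nonzero entry positive) gives (1, 2, -1, -1).

(1, 2, -1, -1)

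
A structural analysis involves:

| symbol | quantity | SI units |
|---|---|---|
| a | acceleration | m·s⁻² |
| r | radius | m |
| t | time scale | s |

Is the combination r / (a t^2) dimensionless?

yes

Sum the exponent of each base dimension across the product:
  L: −[a]_L + [r]_L − 2·[t]_L = −(1) + (1) − 2·(0) = 0
  T: −[a]_T + [r]_T − 2·[t]_T = −(-2) + (0) − 2·(1) = 0
All base exponents vanish — dimensionless.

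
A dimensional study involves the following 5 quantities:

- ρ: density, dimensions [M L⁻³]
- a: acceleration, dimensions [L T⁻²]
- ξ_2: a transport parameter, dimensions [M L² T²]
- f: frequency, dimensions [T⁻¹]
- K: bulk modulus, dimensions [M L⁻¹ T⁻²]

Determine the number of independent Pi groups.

2

There are 5 variables and 3 base dimensions (M, L, T).
The dimension matrix has rank 3.
Independent dimensionless groups: 5 − 3 = 2.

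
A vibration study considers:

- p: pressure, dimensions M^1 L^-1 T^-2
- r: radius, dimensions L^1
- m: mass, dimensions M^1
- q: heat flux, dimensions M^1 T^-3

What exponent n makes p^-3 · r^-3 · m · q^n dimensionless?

Balance the M exponent: (1)·n from q, plus −3·(1) − 3·(0) + (1) = -2 from the rest, must sum to zero.
n − 2 = 0, so n = 2.

2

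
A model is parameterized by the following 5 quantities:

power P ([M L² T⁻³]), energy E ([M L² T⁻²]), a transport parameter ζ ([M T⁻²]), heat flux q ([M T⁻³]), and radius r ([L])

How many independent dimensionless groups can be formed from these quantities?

There are 5 variables and 3 base dimensions (M, L, T).
The dimension matrix has rank 3.
Independent dimensionless groups: 5 − 3 = 2.

2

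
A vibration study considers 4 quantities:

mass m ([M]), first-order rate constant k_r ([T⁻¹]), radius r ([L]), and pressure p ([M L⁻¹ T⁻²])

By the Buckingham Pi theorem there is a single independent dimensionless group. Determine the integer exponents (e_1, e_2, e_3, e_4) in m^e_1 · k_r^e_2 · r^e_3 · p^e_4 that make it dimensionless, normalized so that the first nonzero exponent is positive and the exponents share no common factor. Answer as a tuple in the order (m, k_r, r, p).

(1, 2, -1, -1)

M: e_1·(1) + e_2·(0) + e_3·(0) + e_4·(1) = 0
L: e_1·(0) + e_2·(0) + e_3·(1) + e_4·(-1) = 0
T: e_1·(0) + e_2·(-1) + e_3·(0) + e_4·(-2) = 0
Solving this homogeneous linear system for the smallest-integer solution (first nonzero entry positive) gives (1, 2, -1, -1).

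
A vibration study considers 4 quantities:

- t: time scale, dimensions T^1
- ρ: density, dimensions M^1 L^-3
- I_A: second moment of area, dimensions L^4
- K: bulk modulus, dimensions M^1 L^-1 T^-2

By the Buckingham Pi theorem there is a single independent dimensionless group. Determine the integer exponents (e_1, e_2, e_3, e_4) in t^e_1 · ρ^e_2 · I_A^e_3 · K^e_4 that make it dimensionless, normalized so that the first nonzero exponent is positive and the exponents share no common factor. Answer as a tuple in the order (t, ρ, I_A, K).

(4, -2, -1, 2)

M: e_1·(0) + e_2·(1) + e_3·(0) + e_4·(1) = 0
L: e_1·(0) + e_2·(-3) + e_3·(4) + e_4·(-1) = 0
T: e_1·(1) + e_2·(0) + e_3·(0) + e_4·(-2) = 0
Solving this homogeneous linear system for the smallest-integer solution (first nonzero entry positive) gives (4, -2, -1, 2).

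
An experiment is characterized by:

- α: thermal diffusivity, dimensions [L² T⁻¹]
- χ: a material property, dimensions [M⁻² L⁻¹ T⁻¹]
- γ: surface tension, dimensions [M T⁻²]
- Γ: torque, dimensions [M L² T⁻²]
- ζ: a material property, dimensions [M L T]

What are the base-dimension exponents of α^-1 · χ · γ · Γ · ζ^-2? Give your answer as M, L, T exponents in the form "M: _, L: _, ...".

Collect each base-dimension exponent across the product:
  M: −(0) + (-2) + (1) + (1) − 2·(1) = -2
  L: −(2) + (-1) + (0) + (2) − 2·(1) = -3
  T: −(-1) + (-1) + (-2) + (-2) − 2·(1) = -6
So the dimensions are [M⁻² L⁻³ T⁻⁶].

M: -2, L: -3, T: -6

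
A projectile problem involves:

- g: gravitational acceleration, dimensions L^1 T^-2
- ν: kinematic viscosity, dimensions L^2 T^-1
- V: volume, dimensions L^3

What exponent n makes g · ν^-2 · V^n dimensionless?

Balance the L exponent: (3)·n from V, plus (1) − 2·(2) = -3 from the rest, must sum to zero.
3n − 3 = 0, so n = 1.

1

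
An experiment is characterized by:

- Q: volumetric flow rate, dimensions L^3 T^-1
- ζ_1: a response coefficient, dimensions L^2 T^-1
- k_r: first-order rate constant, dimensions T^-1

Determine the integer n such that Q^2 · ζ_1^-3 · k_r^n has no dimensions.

1

Balance the T exponent: (-1)·n from k_r, plus 2·(-1) − 3·(-1) = 1 from the rest, must sum to zero.
−n + 1 = 0, so n = 1.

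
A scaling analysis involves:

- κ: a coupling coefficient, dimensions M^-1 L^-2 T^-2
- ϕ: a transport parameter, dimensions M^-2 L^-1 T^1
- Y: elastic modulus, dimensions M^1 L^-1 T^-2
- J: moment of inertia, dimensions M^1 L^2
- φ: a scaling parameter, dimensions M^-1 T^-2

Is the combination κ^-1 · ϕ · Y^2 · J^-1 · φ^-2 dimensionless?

no

Sum the exponent of each base dimension across the product:
  M: −[κ]_M + [ϕ]_M + 2·[Y]_M − [J]_M − 2·[φ]_M = −(-1) + (-2) + 2·(1) − (1) − 2·(-1) = 2
  L: −[κ]_L + [ϕ]_L + 2·[Y]_L − [J]_L − 2·[φ]_L = −(-2) + (-1) + 2·(-1) − (2) − 2·(0) = -3
  T: −[κ]_T + [ϕ]_T + 2·[Y]_T − [J]_T − 2·[φ]_T = −(-2) + (1) + 2·(-2) − (0) − 2·(-2) = 3
Net dimensions [M² L⁻³ T³] ≠ [1] — not dimensionless.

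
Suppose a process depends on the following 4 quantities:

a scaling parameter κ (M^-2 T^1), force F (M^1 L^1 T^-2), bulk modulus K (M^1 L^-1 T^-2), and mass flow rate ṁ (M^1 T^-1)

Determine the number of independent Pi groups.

1

There are 4 variables and 3 base dimensions (M, L, T).
The dimension matrix has rank 3.
Independent dimensionless groups: 4 − 3 = 1.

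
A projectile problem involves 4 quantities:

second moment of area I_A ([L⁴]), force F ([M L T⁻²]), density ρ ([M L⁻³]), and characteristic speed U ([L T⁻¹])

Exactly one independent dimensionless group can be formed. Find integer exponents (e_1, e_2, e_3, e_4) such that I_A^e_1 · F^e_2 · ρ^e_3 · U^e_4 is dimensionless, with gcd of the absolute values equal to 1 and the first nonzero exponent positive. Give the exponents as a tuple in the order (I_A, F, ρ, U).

(1, -2, 2, 4)

M: e_1·(0) + e_2·(1) + e_3·(1) + e_4·(0) = 0
L: e_1·(4) + e_2·(1) + e_3·(-3) + e_4·(1) = 0
T: e_1·(0) + e_2·(-2) + e_3·(0) + e_4·(-1) = 0
Solving this homogeneous linear system for the smallest-integer solution (first nonzero entry positive) gives (1, -2, 2, 4).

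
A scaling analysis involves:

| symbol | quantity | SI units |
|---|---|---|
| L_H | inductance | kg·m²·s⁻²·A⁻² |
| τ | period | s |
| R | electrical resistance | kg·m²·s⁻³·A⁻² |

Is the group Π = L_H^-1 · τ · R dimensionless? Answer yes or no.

Sum the exponent of each base dimension across the product:
  M: −[L_H]_M + [τ]_M + [R]_M = −(1) + (0) + (1) = 0
  L: −[L_H]_L + [τ]_L + [R]_L = −(2) + (0) + (2) = 0
  T: −[L_H]_T + [τ]_T + [R]_T = −(-2) + (1) + (-3) = 0
  I: −[L_H]_I + [τ]_I + [R]_I = −(-2) + (0) + (-2) = 0
All base exponents vanish — dimensionless.

yes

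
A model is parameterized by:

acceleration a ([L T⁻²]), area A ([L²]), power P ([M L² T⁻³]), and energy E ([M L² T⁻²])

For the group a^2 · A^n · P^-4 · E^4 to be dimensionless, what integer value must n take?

Balance the L exponent: (2)·n from A, plus 2·(1) − 4·(2) + 4·(2) = 2 from the rest, must sum to zero.
2n + 2 = 0, so n = -1.

-1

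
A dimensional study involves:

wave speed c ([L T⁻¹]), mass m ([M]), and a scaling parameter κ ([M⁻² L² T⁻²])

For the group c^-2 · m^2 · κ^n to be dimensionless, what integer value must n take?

Balance the M exponent: (-2)·n from κ, plus −2·(0) + 2·(1) = 2 from the rest, must sum to zero.
-2n + 2 = 0, so n = 1.

1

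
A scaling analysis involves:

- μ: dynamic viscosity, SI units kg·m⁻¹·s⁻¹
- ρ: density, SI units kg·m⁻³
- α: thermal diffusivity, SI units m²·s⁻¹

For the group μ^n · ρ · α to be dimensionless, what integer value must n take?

Balance the M exponent: (1)·n from μ, plus (1) + (0) = 1 from the rest, must sum to zero.
n + 1 = 0, so n = -1.

-1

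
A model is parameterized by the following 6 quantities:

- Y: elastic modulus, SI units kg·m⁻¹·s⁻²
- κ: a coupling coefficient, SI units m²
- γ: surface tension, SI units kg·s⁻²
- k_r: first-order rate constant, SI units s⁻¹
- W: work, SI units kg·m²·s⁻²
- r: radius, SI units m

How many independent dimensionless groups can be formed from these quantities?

3

There are 6 variables and 3 base dimensions (M, L, T).
The dimension matrix has rank 3.
Independent dimensionless groups: 6 − 3 = 3.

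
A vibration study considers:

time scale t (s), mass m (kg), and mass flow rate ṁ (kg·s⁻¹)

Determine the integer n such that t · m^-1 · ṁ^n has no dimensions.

Balance the M exponent: (1)·n from ṁ, plus (0) − (1) = -1 from the rest, must sum to zero.
n − 1 = 0, so n = 1.

1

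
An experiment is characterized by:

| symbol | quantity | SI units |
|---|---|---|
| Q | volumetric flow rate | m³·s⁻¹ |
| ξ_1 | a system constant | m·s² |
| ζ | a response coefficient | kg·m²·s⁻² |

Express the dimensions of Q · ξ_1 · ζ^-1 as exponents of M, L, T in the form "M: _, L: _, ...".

Collect each base-dimension exponent across the product:
  M: (0) + (0) − (1) = -1
  L: (3) + (1) − (2) = 2
  T: (-1) + (2) − (-2) = 3
So the dimensions are [M⁻¹ L² T³].

M: -1, L: 2, T: 3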